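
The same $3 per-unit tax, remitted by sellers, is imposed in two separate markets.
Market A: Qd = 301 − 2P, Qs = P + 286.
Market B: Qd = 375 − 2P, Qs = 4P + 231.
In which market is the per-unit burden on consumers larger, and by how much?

Market A: pre-tax P* = $5, Q* = 291; post-tax Q = 289; per-unit burden on consumers = $1.
Market B: pre-tax P* = $24, Q* = 327; post-tax Q = 323; per-unit burden on consumers = $2.
Difference: $1 vs $2 → market B is larger by $1.

Market B, by $1.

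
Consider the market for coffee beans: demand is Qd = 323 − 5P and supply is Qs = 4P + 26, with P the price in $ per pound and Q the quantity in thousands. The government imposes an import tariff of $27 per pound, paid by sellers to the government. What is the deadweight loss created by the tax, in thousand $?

Without the tax, 323 − 5P = 4P + 26 gives 9P = 297, so P* = $33 and Q* = 158.
With the tax collected from sellers, supply shifts: Qs = 4(P − 27) + 26.
Solving gives Q = 98 with buyers paying $45 and sellers receiving $18 (the $27 wedge).
Quantity falls by |ΔQ| = |158 − 98| = 60.
DWL = ½ · t · |ΔQ| = ½ · 27 · 60 = $810.

Deadweight loss = $810 thousand.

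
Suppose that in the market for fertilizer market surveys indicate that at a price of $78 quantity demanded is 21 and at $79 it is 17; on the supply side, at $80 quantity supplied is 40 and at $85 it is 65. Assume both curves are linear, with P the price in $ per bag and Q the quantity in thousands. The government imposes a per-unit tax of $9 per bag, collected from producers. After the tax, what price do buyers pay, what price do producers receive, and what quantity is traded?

Buyers pay $82; producers receive $73; quantity = 5.

Demand slope: (17 − 21)/(79 − 78) = -4, so Qd = 333 − 4P.
Supply slope: (65 − 40)/(85 − 80) = 5, so Qs = 5P − 360.
Before the tax: set 333 − 4P = 5P − 360 → P* = $77, Q* = 25.
With the tax collected from producers, supply shifts: Qs = 5(P − 9) − 360.
New equilibrium: buyers pay $82, producers receive $73, Q = 5. (Wedge: Pb − Ps = 9.)
The less price-elastic side of the market bears the larger share of a per-unit tax.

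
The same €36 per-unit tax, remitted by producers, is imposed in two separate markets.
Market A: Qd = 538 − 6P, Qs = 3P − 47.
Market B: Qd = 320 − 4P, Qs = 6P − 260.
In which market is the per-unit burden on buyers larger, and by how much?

Market B, by €9.6.

Market A: pre-tax P* = €65, Q* = 148; post-tax Q = 76; per-unit burden on buyers = €12.
Market B: pre-tax P* = €58, Q* = 88; post-tax Q = 1.6; per-unit burden on buyers = €21.6.
Difference: €12 vs €21.6 → market B is larger by €9.6.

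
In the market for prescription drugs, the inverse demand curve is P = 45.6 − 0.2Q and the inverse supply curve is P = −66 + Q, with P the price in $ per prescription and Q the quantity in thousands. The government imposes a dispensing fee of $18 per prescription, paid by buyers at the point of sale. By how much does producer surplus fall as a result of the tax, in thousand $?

Rewrite in direct form: Qd = 228 − 5P and Qs = P + 66.
Before the tax: set 228 − 5P = P + 66 → P* = $27, Q* = 93.
With the tax collected from buyers, demand (in seller-price terms) shifts: Qd = 228 − 5(P + 18).
New equilibrium: buyers pay $30, suppliers receive $12, Q = 78. (Wedge: Pb − Ps = 18.)
ΔPS is the trapezoid between Q = 78 and Q = 93 of height $15: ½ · (93 + 78) · 15 = $1282.5.

Producer surplus falls by $1282.5 thousand.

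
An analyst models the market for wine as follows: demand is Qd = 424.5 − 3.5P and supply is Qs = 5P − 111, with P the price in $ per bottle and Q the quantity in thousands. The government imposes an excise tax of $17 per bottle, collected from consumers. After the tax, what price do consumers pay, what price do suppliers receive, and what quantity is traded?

Consumers pay $73; suppliers receive $56; quantity = 169.

Before the tax: set 424.5 − 3.5P = 5P − 111 → P* = $63, Q* = 204.
With the tax collected from consumers, demand (in seller-price terms) shifts: Qd = 424.5 − 3.5(P + 17).
New equilibrium: consumers pay $73, suppliers receive $56, Q = 169. (Wedge: Pb − Ps = 17.)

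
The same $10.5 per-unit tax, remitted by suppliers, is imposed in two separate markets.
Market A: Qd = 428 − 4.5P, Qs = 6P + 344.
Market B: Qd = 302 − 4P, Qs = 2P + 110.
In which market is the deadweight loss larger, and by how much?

Market A, by $68.25.

Market A: pre-tax P* = $8, Q* = 392; post-tax Q = 365; deadweight loss = $141.75.
Market B: pre-tax P* = $32, Q* = 174; post-tax Q = 160; deadweight loss = $73.5.
Difference: $141.75 vs $73.5 → market A is larger by $68.25.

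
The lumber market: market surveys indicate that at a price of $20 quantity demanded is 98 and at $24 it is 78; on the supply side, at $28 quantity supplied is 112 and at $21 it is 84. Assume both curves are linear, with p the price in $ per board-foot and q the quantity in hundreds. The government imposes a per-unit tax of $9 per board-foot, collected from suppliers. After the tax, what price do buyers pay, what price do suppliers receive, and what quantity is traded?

Demand slope: (78 − 98)/(24 − 20) = -5, so qd = 198 − 5p.
Supply slope: (84 − 112)/(21 − 28) = 4, so qs = 4p.
Before the tax: set 198 − 5p = 4p → p* = $22, q* = 88.
With the tax collected from suppliers, supply shifts: qs = 4(p − 9).
Solving gives q = 68 with buyers paying $26 and suppliers receiving $17 (the $9 wedge).

Buyers pay $26; suppliers receive $17; quantity = 68.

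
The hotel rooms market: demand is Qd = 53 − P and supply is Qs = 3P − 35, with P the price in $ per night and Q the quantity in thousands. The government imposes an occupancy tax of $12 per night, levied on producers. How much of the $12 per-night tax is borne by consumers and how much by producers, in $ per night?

Consumers bear $9 per night; producers bear $3 per night.

Without the tax, 53 − P = 3P − 35 gives 4P = 88, so P* = $22 and Q* = 31.
With the tax collected from producers, supply shifts: Qs = 3(P − 12) − 35.
New equilibrium: consumers pay $31, producers receive $19, Q = 22. (Wedge: Pb − Ps = 12.)
Burden on consumers: $9; on producers: $3. (They sum to $12.)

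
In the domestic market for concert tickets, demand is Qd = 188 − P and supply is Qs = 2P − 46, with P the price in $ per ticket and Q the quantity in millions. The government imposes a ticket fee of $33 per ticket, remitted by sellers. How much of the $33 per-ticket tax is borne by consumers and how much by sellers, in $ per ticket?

Consumers bear $22 per ticket; sellers bear $11 per ticket.

Without the tax, 188 − P = 2P − 46 gives 3P = 234, so P* = $78 and Q* = 110.
With the tax collected from sellers, supply shifts: Qs = 2(P − 33) − 46.
Solving gives Q = 88 with consumers paying $100 and sellers receiving $67 (the $33 wedge).
Burden on consumers: $22; on sellers: $11. (They sum to $33.)
The less price-elastic side of the market bears the larger share of a per-unit tax.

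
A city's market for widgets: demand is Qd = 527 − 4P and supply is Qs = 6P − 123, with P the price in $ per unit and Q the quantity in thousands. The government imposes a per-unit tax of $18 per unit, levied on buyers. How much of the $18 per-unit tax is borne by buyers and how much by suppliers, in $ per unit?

Without the tax, 527 − 4P = 6P − 123 gives 10P = 650, so P* = $65 and Q* = 267.
With the tax collected from buyers, demand (in seller-price terms) shifts: Qd = 527 − 4(P + 18).
New equilibrium: buyers pay $75.8, suppliers receive $57.8, Q = 223.8. (Wedge: Pb − Ps = 18.)
Burden on buyers: $10.8; on suppliers: $7.2. (They sum to $18.)
The less price-elastic side of the market bears the larger share of a per-unit tax.

Buyers bear $10.8 per unit; suppliers bear $7.2 per unit.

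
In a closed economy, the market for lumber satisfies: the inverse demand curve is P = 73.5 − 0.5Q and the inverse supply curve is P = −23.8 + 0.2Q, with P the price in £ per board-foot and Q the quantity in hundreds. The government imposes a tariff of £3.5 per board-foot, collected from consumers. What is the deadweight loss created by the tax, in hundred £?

Deadweight loss = £8.75 hundred.

Rewrite in direct form: Qd = 147 − 2P and Qs = 5P + 119.
Without the tax, 147 − 2P = 5P + 119 gives 7P = 28, so P* = £4 and Q* = 139.
With the tax collected from consumers, demand (in seller-price terms) shifts: Qd = 147 − 2(P + 3.5).
Solving gives Q = 134 with consumers paying £6.5 and sellers receiving £3 (the £3.5 wedge).
Quantity falls by |ΔQ| = |139 − 134| = 5.
DWL = ½ · t · |ΔQ| = ½ · 3.5 · 5 = £8.75.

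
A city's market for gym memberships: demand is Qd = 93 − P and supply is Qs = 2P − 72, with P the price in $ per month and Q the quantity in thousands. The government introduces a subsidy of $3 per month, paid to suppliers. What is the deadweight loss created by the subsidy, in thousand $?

Deadweight loss = $3 thousand.

Before the subsidy: set 93 − P = 2P − 72 → P* = $55, Q* = 38.
With a per-unit subsidy paid to suppliers, each receives P + 3 per unit sold, so supply becomes Qs = 2(P + 3) − 72.
New equilibrium: buyers pay $53, suppliers receive $56, Q = 40. (Wedge: Pb − Ps = −3.)
Quantity rises by |ΔQ| = |38 − 40| = 2.
DWL = ½ · t · |ΔQ| = ½ · 3 · 2 = $3.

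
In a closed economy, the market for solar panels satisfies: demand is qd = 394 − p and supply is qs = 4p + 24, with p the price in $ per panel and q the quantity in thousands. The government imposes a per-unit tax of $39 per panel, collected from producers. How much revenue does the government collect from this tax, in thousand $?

Tax revenue = $11263.2 thousand.

Before the tax: set 394 − p = 4p + 24 → p* = $74, q* = 320.
With the tax collected from producers, supply shifts: qs = 4(p − 39) + 24.
New equilibrium: consumers pay $105.2, producers receive $66.2, q = 288.8. (Wedge: pb − ps = 39.)
Revenue = t · Q = 39 · 288.8 = $11263.2.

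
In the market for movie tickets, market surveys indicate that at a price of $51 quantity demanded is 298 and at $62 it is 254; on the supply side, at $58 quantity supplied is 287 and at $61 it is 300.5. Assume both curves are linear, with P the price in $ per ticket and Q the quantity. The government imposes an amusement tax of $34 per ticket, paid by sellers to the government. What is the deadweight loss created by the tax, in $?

Demand slope: (254 − 298)/(62 − 51) = -4, so Qd = 502 − 4P.
Supply slope: (300.5 − 287)/(61 − 58) = 4.5, so Qs = 4.5P + 26.
Without the tax, 502 − 4P = 4.5P + 26 gives 8.5P = 476, so P* = $56 and Q* = 278.
With the tax collected from sellers, supply shifts: Qs = 4.5(P − 34) + 26.
New equilibrium: buyers pay $74, sellers receive $40, Q = 206. (Wedge: Pb − Ps = 34.)
Quantity falls by |ΔQ| = |278 − 206| = 72.
DWL = ½ · t · |ΔQ| = ½ · 34 · 72 = $1224.

Deadweight loss = $1224.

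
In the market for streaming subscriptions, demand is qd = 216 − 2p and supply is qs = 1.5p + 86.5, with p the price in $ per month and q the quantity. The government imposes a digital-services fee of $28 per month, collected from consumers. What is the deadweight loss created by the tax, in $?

Deadweight loss = $336.

Without the tax, 216 − 2p = 1.5p + 86.5 gives 3.5p = 129.5, so p* = $37 and q* = 142.
With the tax collected from consumers, demand (in seller-price terms) shifts: qd = 216 − 2(p + 28).
New equilibrium: consumers pay $49, suppliers receive $21, q = 118. (Wedge: pb − ps = 28.)
Quantity falls by |ΔQ| = |142 − 118| = 24.
DWL = ½ · t · |ΔQ| = ½ · 28 · 24 = $336.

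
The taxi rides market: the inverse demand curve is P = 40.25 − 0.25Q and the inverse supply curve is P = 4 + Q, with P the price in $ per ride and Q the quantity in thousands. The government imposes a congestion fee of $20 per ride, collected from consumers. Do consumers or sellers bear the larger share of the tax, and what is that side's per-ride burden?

Inverting to Q(P) form: Qd = 161 − 4P; Qs = P − 4.
Before the tax: set 161 − 4P = P − 4 → P* = $33, Q* = 29.
With the tax collected from consumers, demand (in seller-price terms) shifts: Qd = 161 − 4(P + 20).
Solving gives Q = 13 with consumers paying $37 and sellers receiving $17 (the $20 wedge).
Per-ride burden: consumers $4, sellers $16.
Sellers take the larger share because supply is less price-elastic here (demand slope 4 vs supply slope 1).

Sellers bear the larger share: $16 per ride.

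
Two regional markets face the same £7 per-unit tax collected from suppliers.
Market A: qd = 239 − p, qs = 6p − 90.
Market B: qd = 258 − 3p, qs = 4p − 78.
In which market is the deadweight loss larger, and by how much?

Market B, by £21.

Market A: pre-tax p* = £47, q* = 192; post-tax q = 186; deadweight loss = £21.
Market B: pre-tax p* = £48, q* = 114; post-tax q = 102; deadweight loss = £42.
Difference: £21 vs £42 → market B is larger by £21.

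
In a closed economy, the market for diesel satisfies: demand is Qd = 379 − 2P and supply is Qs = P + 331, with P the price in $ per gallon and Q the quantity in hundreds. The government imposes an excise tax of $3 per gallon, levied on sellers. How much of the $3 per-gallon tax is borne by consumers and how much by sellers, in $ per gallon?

Consumers bear $1 per gallon; sellers bear $2 per gallon.

Without the tax, 379 − 2P = P + 331 gives 3P = 48, so P* = $16 and Q* = 347.
With the tax collected from sellers, supply shifts: Qs = (P − 3) + 331.
Solving gives Q = 345 with consumers paying $17 and sellers receiving $14 (the $3 wedge).
Burden on consumers: $1; on sellers: $2. (They sum to $3.)
The less price-elastic side of the market bears the larger share of a per-unit tax.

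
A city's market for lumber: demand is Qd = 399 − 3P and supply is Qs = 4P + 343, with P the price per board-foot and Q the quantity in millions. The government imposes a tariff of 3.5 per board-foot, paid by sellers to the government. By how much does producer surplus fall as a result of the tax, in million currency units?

Before the tax: set 399 − 3P = 4P + 343 → P* = 8, Q* = 375.
With the tax collected from sellers, supply shifts: Qs = 4(P − 3.5) + 343.
New equilibrium: buyers pay 10, sellers receive 6.5, Q = 369. (Wedge: Pb − Ps = 3.5.)
ΔPS is the trapezoid between Q = 369 and Q = 375 of height 1.5: ½ · (375 + 369) · 1.5 = 558.

Producer surplus falls by 558 million.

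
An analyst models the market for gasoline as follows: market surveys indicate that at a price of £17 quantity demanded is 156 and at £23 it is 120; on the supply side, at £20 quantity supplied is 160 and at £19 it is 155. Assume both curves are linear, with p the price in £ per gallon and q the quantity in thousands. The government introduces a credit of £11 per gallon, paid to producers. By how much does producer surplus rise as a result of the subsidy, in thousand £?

Demand slope: (120 − 156)/(23 − 17) = -6, so qd = 258 − 6p.
Supply slope: (155 − 160)/(19 − 20) = 5, so qs = 5p + 60.
Without the subsidy, 258 − 6p = 5p + 60 gives 11p = 198, so p* = £18 and q* = 150.
With a per-unit subsidy paid to producers, each receives p + 11 per unit sold, so supply becomes qs = 5(p + 11) + 60.
New equilibrium: consumers pay £13, producers receive £24, q = 180. (Wedge: pb − ps = −11.)
ΔPS is the trapezoid between Q = 180 and Q = 150 of height £6: ½ · (150 + 180) · 6 = £990.

Producer surplus rises by £990 thousand.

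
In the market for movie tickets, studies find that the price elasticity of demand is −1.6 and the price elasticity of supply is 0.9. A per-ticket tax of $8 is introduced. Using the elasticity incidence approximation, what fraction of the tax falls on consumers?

Incidence ratio: consumers' share ≈ εs / (εs + |εd|) = 0.9 / (0.9 + 1.6) = 0.36.
Supply is the less elastic side, so consumers bear the smaller share.

Consumers' share ≈ 0.36.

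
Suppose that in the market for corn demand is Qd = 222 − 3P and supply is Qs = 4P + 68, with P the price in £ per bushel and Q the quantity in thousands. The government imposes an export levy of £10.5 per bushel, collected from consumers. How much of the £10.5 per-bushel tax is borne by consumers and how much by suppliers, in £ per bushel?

Consumers bear £6 per bushel; suppliers bear £4.5 per bushel.

Before the tax: set 222 − 3P = 4P + 68 → P* = £22, Q* = 156.
With the tax collected from consumers, demand (in seller-price terms) shifts: Qd = 222 − 3(P + 10.5).
Solving gives Q = 138 with consumers paying £28 and suppliers receiving £17.5 (the £10.5 wedge).
Burden on consumers: £6; on suppliers: £4.5. (They sum to £10.5.)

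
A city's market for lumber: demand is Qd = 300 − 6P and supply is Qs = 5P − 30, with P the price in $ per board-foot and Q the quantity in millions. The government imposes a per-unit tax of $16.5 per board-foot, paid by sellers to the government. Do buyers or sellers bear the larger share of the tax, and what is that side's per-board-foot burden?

Sellers bear the larger share: $9 per board-foot.

Before the tax: set 300 − 6P = 5P − 30 → P* = $30, Q* = 120.
With the tax collected from sellers, supply shifts: Qs = 5(P − 16.5) − 30.
New equilibrium: buyers pay $37.5, sellers receive $21, Q = 75. (Wedge: Pb − Ps = 16.5.)
Per-board-foot burden: buyers $7.5, sellers $9.
Sellers take the larger share because supply is less price-elastic here (demand slope 6 vs supply slope 5).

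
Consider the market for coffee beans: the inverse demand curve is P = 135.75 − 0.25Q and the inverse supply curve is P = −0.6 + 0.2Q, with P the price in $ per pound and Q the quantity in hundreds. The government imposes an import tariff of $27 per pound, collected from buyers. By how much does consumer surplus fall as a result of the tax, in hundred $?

Consumer surplus falls by $4095 hundred.

Inverting to Q(P) form: Qd = 543 − 4P; Qs = 5P + 3.
Before the tax: set 543 − 4P = 5P + 3 → P* = $60, Q* = 303.
With the tax collected from buyers, demand (in seller-price terms) shifts: Qd = 543 − 4(P + 27).
Solving gives Q = 243 with buyers paying $75 and sellers receiving $48 (the $27 wedge).
ΔCS is the trapezoid between Q = 243 and Q = 303 of height $15: ½ · (303 + 243) · 15 = $4095.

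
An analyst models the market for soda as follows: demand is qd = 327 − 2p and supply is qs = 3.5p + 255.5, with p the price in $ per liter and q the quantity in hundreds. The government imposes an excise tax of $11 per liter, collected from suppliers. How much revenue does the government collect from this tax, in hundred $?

Without the tax, 327 − 2p = 3.5p + 255.5 gives 5.5p = 71.5, so p* = $13 and q* = 301.
With the tax collected from suppliers, supply shifts: qs = 3.5(p − 11) + 255.5.
New equilibrium: consumers pay $20, suppliers receive $9, q = 287. (Wedge: pb − ps = 11.)
Revenue = t · Q = 11 · 287 = $3157.

Tax revenue = $3157 hundred.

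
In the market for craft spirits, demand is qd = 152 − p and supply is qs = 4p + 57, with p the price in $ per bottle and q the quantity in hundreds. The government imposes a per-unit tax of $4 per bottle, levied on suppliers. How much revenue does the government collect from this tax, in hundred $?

Before the tax: set 152 − p = 4p + 57 → p* = $19, q* = 133.
With the tax collected from suppliers, supply shifts: qs = 4(p − 4) + 57.
New equilibrium: consumers pay $22.2, suppliers receive $18.2, q = 129.8. (Wedge: pb − ps = 4.)
Revenue = t · Q = 4 · 129.8 = $519.2.

Tax revenue = $519.2 hundred.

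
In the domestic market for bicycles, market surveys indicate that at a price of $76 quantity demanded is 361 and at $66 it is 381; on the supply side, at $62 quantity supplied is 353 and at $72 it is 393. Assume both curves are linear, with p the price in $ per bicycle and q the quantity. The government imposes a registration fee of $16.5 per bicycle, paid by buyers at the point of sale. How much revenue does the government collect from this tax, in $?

Demand slope: (381 − 361)/(66 − 76) = -2, so qd = 513 − 2p.
Supply slope: (393 − 353)/(72 − 62) = 4, so qs = 4p + 105.
Before the tax: set 513 − 2p = 4p + 105 → p* = $68, q* = 377.
With the tax collected from buyers, demand (in seller-price terms) shifts: qd = 513 − 2(p + 16.5).
New equilibrium: buyers pay $79, producers receive $62.5, q = 355. (Wedge: pb − ps = 16.5.)
Revenue = t · Q = 16.5 · 355 = $5857.5.

Tax revenue = $5857.5.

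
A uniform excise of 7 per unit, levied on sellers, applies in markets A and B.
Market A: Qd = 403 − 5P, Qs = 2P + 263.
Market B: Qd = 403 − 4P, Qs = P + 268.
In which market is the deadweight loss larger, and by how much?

Market A: pre-tax P* = 20, Q* = 303; post-tax Q = 293; deadweight loss = 35.
Market B: pre-tax P* = 27, Q* = 295; post-tax Q = 289.4; deadweight loss = 19.6.
Difference: 35 vs 19.6 → market A is larger by 15.4.

Market A, by 15.4.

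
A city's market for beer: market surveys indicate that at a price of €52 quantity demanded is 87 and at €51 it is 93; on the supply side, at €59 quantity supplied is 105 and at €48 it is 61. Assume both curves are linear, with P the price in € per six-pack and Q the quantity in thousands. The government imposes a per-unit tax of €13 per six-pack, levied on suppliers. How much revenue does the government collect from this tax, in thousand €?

Demand slope: (93 − 87)/(51 − 52) = -6, so Qd = 399 − 6P.
Supply slope: (61 − 105)/(48 − 59) = 4, so Qs = 4P − 131.
Before the tax: set 399 − 6P = 4P − 131 → P* = €53, Q* = 81.
With the tax collected from suppliers, supply shifts: Qs = 4(P − 13) − 131.
Solving gives Q = 49.8 with consumers paying €58.2 and suppliers receiving €45.2 (the €13 wedge).
Revenue = t · Q = 13 · 49.8 = €647.4.

Tax revenue = €647.4 thousand.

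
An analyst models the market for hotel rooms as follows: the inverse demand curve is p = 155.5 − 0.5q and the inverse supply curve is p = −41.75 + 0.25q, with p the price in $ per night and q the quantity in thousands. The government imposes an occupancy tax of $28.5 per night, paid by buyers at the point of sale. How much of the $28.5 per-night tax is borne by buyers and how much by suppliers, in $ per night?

Inverting to q(p) form: qd = 311 − 2p; qs = 4p + 167.
Without the tax, 311 − 2p = 4p + 167 gives 6p = 144, so p* = $24 and q* = 263.
With the tax collected from buyers, demand (in seller-price terms) shifts: qd = 311 − 2(p + 28.5).
New equilibrium: buyers pay $43, suppliers receive $14.5, q = 225. (Wedge: pb − ps = 28.5.)
Burden on buyers: $19; on suppliers: $9.5. (They sum to $28.5.)
The less price-elastic side of the market bears the larger share of a per-unit tax.

Buyers bear $19 per night; suppliers bear $9.5 per night.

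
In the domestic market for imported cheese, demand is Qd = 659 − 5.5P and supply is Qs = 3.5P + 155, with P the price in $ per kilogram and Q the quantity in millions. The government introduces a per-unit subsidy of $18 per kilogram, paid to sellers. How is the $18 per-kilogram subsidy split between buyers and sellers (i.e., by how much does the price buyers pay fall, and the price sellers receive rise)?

Before the subsidy: set 659 − 5.5P = 3.5P + 155 → P* = $56, Q* = 351.
With a per-unit subsidy paid to sellers, each receives P + 18 per unit sold, so supply becomes Qs = 3.5(P + 18) + 155.
New equilibrium: buyers pay $49, sellers receive $67, Q = 389.5. (Wedge: Pb − Ps = −18.)
Gain to buyers: $7; to sellers: $11. (They sum to $18.)

Buyers gain $7 per kilogram; sellers gain $11 per kilogram.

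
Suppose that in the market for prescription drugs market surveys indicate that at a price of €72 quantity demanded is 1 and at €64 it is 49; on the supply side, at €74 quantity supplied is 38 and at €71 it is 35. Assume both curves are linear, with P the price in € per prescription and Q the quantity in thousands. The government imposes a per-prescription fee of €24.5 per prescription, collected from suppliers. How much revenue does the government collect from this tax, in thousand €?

Demand slope: (49 − 1)/(64 − 72) = -6, so Qd = 433 − 6P.
Supply slope: (35 − 38)/(71 − 74) = 1, so Qs = P − 36.
Without the tax, 433 − 6P = P − 36 gives 7P = 469, so P* = €67 and Q* = 31.
With the tax collected from suppliers, supply shifts: Qs = (P − 24.5) − 36.
Solving gives Q = 10 with consumers paying €70.5 and suppliers receiving €46 (the €24.5 wedge).
Revenue = t · Q = 24.5 · 10 = €245.

Tax revenue = €245 thousand.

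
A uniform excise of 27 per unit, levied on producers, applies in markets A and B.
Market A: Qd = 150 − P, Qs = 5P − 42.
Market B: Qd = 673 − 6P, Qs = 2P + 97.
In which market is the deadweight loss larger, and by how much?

Market A: pre-tax P* = 32, Q* = 118; post-tax Q = 95.5; deadweight loss = 303.75.
Market B: pre-tax P* = 72, Q* = 241; post-tax Q = 200.5; deadweight loss = 546.75.
Difference: 303.75 vs 546.75 → market B is larger by 243.

Market B, by 243.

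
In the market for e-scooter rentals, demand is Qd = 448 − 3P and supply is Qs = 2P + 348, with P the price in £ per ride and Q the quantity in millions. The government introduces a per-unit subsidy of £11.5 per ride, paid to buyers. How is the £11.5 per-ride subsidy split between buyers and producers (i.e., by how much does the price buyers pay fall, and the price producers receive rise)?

Buyers gain £4.6 per ride; producers gain £6.9 per ride.

Before the subsidy: set 448 − 3P = 2P + 348 → P* = £20, Q* = 388.
With a per-unit subsidy paid to buyers, each effectively pays P − 11.5, so demand becomes Qd = 448 − 3(P − 11.5).
Solving gives Q = 401.8 with buyers paying £15.4 and producers receiving £26.9 (the £11.5 wedge).
Gain to buyers: £4.6; to producers: £6.9. (They sum to £11.5.)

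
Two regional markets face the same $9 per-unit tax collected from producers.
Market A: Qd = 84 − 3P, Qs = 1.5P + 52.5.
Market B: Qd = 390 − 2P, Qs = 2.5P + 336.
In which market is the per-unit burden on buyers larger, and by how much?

Market A: pre-tax P* = $7, Q* = 63; post-tax Q = 54; per-unit burden on buyers = $3.
Market B: pre-tax P* = $12, Q* = 366; post-tax Q = 356; per-unit burden on buyers = $5.
Difference: $3 vs $5 → market B is larger by $2.

Market B, by $2.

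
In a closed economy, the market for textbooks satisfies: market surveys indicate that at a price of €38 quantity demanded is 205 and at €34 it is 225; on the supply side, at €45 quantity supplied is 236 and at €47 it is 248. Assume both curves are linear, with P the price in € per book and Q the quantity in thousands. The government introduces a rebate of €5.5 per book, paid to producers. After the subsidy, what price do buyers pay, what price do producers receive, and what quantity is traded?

Buyers pay €36; producers receive €41.5; quantity = 215.

Demand slope: (225 − 205)/(34 − 38) = -5, so Qd = 395 − 5P.
Supply slope: (248 − 236)/(47 − 45) = 6, so Qs = 6P − 34.
Without the subsidy, 395 − 5P = 6P − 34 gives 11P = 429, so P* = €39 and Q* = 200.
With a per-unit subsidy paid to producers, each receives P + 5.5 per unit sold, so supply becomes Qs = 6(P + 5.5) − 34.
New equilibrium: buyers pay €36, producers receive €41.5, Q = 215. (Wedge: Pb − Ps = −5.5.)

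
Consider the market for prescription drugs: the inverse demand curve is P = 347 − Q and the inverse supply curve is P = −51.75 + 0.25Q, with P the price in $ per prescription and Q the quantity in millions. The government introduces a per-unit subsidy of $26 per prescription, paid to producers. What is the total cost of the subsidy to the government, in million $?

Inverting to Q(P) form: Qd = 347 − P; Qs = 4P + 207.
Before the subsidy: set 347 − P = 4P + 207 → P* = $28, Q* = 319.
With a per-unit subsidy paid to producers, each receives P + 26 per unit sold, so supply becomes Qs = 4(P + 26) + 207.
Solving gives Q = 339.8 with consumers paying $7.2 and producers receiving $33.2 (the $26 wedge).
Outlay = t · Q = 26 · 339.8 = $8834.8.

Government outlay = $8834.8 million.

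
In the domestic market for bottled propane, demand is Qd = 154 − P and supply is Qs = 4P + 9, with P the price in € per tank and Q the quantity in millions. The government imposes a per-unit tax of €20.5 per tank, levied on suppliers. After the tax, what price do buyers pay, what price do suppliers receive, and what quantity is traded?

Without the tax, 154 − P = 4P + 9 gives 5P = 145, so P* = €29 and Q* = 125.
With the tax collected from suppliers, supply shifts: Qs = 4(P − 20.5) + 9.
New equilibrium: buyers pay €45.4, suppliers receive €24.9, Q = 108.6. (Wedge: Pb − Ps = 20.5.)
The less price-elastic side of the market bears the larger share of a per-unit tax.

Buyers pay €45.4; suppliers receive €24.9; quantity = 108.6.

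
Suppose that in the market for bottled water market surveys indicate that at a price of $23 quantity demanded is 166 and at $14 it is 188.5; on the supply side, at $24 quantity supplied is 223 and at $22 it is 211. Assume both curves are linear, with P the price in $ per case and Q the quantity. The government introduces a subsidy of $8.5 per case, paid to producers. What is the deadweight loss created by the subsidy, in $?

Demand slope: (188.5 − 166)/(14 − 23) = -2.5, so Qd = 223.5 − 2.5P.
Supply slope: (211 − 223)/(22 − 24) = 6, so Qs = 6P + 79.
Without the subsidy, 223.5 − 2.5P = 6P + 79 gives 8.5P = 144.5, so P* = $17 and Q* = 181.
With a per-unit subsidy paid to producers, each receives P + 8.5 per unit sold, so supply becomes Qs = 6(P + 8.5) + 79.
New equilibrium: buyers pay $11, producers receive $19.5, Q = 196. (Wedge: Pb − Ps = −8.5.)
Quantity rises by |ΔQ| = |181 − 196| = 15.
DWL = ½ · t · |ΔQ| = ½ · 8.5 · 15 = $63.75.

Deadweight loss = $63.75.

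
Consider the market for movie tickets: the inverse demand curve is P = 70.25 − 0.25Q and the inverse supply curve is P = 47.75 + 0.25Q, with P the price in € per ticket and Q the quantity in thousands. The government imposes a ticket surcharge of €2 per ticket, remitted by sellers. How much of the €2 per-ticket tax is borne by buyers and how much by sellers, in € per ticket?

Inverting to Q(P) form: Qd = 281 − 4P; Qs = 4P − 191.
Before the tax: set 281 − 4P = 4P − 191 → P* = €59, Q* = 45.
With the tax collected from sellers, supply shifts: Qs = 4(P − 2) − 191.
New equilibrium: buyers pay €60, sellers receive €58, Q = 41. (Wedge: Pb − Ps = 2.)
Burden on buyers: €1; on sellers: €1. (They sum to €2.)

Buyers bear €1 per ticket; sellers bear €1 per ticket.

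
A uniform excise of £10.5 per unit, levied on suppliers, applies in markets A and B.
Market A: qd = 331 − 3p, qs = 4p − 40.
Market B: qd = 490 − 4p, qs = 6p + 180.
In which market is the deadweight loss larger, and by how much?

Market A: pre-tax p* = £53, q* = 172; post-tax q = 154; deadweight loss = £94.5.
Market B: pre-tax p* = £31, q* = 366; post-tax q = 340.8; deadweight loss = £132.3.
Difference: £94.5 vs £132.3 → market B is larger by £37.8.

Market B, by £37.8.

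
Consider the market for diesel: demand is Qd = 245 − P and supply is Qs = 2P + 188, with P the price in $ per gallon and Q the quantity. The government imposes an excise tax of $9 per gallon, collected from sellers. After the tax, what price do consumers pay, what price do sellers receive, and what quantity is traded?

Before the tax: set 245 − P = 2P + 188 → P* = $19, Q* = 226.
With the tax collected from sellers, supply shifts: Qs = 2(P − 9) + 188.
Solving gives Q = 220 with consumers paying $25 and sellers receiving $16 (the $9 wedge).
The less price-elastic side of the market bears the larger share of a per-unit tax.

Consumers pay $25; sellers receive $16; quantity = 220.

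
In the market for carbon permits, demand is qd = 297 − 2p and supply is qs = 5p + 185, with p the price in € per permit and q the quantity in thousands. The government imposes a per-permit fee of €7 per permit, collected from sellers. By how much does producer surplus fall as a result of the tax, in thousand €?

Before the tax: set 297 − 2p = 5p + 185 → p* = €16, q* = 265.
With the tax collected from sellers, supply shifts: qs = 5(p − 7) + 185.
New equilibrium: consumers pay €21, sellers receive €14, q = 255. (Wedge: pb − ps = 7.)
ΔPS is the trapezoid between Q = 255 and Q = 265 of height €2: ½ · (265 + 255) · 2 = €520.

Producer surplus falls by €520 thousand.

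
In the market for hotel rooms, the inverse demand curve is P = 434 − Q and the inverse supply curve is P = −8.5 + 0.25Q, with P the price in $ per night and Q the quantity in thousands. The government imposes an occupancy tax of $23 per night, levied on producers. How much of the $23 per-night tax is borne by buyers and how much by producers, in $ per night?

Rewrite in direct form: Qd = 434 − P and Qs = 4P + 34.
Without the tax, 434 − P = 4P + 34 gives 5P = 400, so P* = $80 and Q* = 354.
With the tax collected from producers, supply shifts: Qs = 4(P − 23) + 34.
New equilibrium: buyers pay $98.4, producers receive $75.4, Q = 335.6. (Wedge: Pb − Ps = 23.)
Burden on buyers: $18.4; on producers: $4.6. (They sum to $23.)
The less price-elastic side of the market bears the larger share of a per-unit tax.

Buyers bear $18.4 per night; producers bear $4.6 per night.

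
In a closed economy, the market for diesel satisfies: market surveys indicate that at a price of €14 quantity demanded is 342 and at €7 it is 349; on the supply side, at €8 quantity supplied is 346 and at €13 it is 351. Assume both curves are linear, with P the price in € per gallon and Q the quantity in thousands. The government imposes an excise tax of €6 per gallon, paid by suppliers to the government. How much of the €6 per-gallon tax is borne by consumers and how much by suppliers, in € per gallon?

Demand slope: (349 − 342)/(7 − 14) = -1, so Qd = 356 − P.
Supply slope: (351 − 346)/(13 − 8) = 1, so Qs = P + 338.
Without the tax, 356 − P = P + 338 gives 2P = 18, so P* = €9 and Q* = 347.
With the tax collected from suppliers, supply shifts: Qs = (P − 6) + 338.
New equilibrium: consumers pay €12, suppliers receive €6, Q = 344. (Wedge: Pb − Ps = 6.)
Burden on consumers: €3; on suppliers: €3. (They sum to €6.)
The less price-elastic side of the market bears the larger share of a per-unit tax.

Consumers bear €3 per gallon; suppliers bear €3 per gallon.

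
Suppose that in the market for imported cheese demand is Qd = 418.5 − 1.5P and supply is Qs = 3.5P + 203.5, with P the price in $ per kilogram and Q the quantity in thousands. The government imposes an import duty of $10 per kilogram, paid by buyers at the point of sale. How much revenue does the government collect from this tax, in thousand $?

Before the tax: set 418.5 − 1.5P = 3.5P + 203.5 → P* = $43, Q* = 354.
With the tax collected from buyers, demand (in seller-price terms) shifts: Qd = 418.5 − 1.5(P + 10).
Solving gives Q = 343.5 with buyers paying $50 and producers receiving $40 (the $10 wedge).
Revenue = t · Q = 10 · 343.5 = $3435.

Tax revenue = $3435 thousand.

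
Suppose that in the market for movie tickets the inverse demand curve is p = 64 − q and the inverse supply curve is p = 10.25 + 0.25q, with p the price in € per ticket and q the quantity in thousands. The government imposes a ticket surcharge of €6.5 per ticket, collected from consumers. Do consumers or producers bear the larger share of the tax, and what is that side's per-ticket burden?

Consumers bear the larger share: €5.2 per ticket.

Inverting to q(p) form: qd = 64 − p; qs = 4p − 41.
Before the tax: set 64 − p = 4p − 41 → p* = €21, q* = 43.
With the tax collected from consumers, demand (in seller-price terms) shifts: qd = 64 − (p + 6.5).
Solving gives q = 37.8 with consumers paying €26.2 and producers receiving €19.7 (the €6.5 wedge).
Per-ticket burden: consumers €5.2, producers €1.3.
Consumers take the larger share because demand is less price-elastic here (demand slope 1 vs supply slope 4).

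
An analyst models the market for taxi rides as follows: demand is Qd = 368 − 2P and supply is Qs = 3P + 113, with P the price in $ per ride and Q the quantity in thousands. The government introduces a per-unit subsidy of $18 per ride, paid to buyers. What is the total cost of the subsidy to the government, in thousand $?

Government outlay = $5176.8 thousand.

Without the subsidy, 368 − 2P = 3P + 113 gives 5P = 255, so P* = $51 and Q* = 266.
With a per-unit subsidy paid to buyers, each effectively pays P − 18, so demand becomes Qd = 368 − 2(P − 18).
Solving gives Q = 287.6 with buyers paying $40.2 and producers receiving $58.2 (the $18 wedge).
Outlay = t · Q = 18 · 287.6 = $5176.8.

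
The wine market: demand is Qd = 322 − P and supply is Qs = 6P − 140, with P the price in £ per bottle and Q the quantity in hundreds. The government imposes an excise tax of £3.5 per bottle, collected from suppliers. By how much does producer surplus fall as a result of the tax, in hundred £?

Without the tax, 322 − P = 6P − 140 gives 7P = 462, so P* = £66 and Q* = 256.
With the tax collected from suppliers, supply shifts: Qs = 6(P − 3.5) − 140.
New equilibrium: buyers pay £69, suppliers receive £65.5, Q = 253. (Wedge: Pb − Ps = 3.5.)
ΔPS is the trapezoid between Q = 253 and Q = 256 of height £0.5: ½ · (256 + 253) · 0.5 = £127.25.

Producer surplus falls by £127.25 hundred.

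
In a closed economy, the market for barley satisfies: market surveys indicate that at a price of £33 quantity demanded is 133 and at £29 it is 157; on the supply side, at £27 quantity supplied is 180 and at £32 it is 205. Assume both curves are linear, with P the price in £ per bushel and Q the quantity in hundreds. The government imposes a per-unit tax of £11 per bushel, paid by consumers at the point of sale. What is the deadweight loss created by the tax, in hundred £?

Deadweight loss = £165 hundred.

Demand slope: (157 − 133)/(29 − 33) = -6, so Qd = 331 − 6P.
Supply slope: (205 − 180)/(32 − 27) = 5, so Qs = 5P + 45.
Without the tax, 331 − 6P = 5P + 45 gives 11P = 286, so P* = £26 and Q* = 175.
With the tax collected from consumers, demand (in seller-price terms) shifts: Qd = 331 − 6(P + 11).
Solving gives Q = 145 with consumers paying £31 and producers receiving £20 (the £11 wedge).
Quantity falls by |ΔQ| = |175 − 145| = 30.
DWL = ½ · t · |ΔQ| = ½ · 11 · 30 = £165.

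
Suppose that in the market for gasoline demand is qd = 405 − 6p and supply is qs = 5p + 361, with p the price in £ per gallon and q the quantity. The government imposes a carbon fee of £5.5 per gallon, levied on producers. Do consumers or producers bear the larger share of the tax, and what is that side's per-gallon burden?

Producers bear the larger share: £3 per gallon.

Before the tax: set 405 − 6p = 5p + 361 → p* = £4, q* = 381.
With the tax collected from producers, supply shifts: qs = 5(p − 5.5) + 361.
Solving gives q = 366 with consumers paying £6.5 and producers receiving £1 (the £5.5 wedge).
Per-gallon burden: consumers £2.5, producers £3.
Producers take the larger share because supply is less price-elastic here (demand slope 6 vs supply slope 5).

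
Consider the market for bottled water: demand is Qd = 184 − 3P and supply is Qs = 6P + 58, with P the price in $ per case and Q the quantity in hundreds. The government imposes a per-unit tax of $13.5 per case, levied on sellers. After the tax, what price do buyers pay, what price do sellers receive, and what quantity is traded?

Before the tax: set 184 − 3P = 6P + 58 → P* = $14, Q* = 142.
With the tax collected from sellers, supply shifts: Qs = 6(P − 13.5) + 58.
Solving gives Q = 115 with buyers paying $23 and sellers receiving $9.5 (the $13.5 wedge).

Buyers pay $23; sellers receive $9.5; quantity = 115.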